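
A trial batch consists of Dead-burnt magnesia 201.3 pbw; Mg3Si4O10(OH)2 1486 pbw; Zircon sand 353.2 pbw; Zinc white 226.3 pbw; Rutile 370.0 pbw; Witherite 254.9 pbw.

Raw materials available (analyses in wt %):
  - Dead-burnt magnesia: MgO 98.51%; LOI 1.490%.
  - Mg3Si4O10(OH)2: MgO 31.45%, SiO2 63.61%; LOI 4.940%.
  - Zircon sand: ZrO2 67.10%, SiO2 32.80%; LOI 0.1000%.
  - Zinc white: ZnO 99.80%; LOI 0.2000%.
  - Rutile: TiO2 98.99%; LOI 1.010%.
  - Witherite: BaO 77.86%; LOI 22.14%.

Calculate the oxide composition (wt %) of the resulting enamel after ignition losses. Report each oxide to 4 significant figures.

The working math carries full precision in every operation. Mid-chain values appear, rounded to four significant figures, as written — each reported result carries a single rounding — derived quantities (totals, the six compositions, LOI, glass mass, the yield) are re-derived from the weighed amounts per 2754 pbw of glass in exact precision exactly as shown in the question or the answer.
Mass of each oxide from the mix:
  ZrO2: 353.2·0.6710 = 237.0 pbw
  ZnO: 226.3·0.9980 = 225.8 pbw
  TiO2: 370.0·0.9899 = 366.3 pbw
  MgO: 201.3·0.9851 + 1486·0.3145 = 665.6 pbw
  BaO: 254.9·0.7786 = 198.5 pbw
  SiO2: 1486·0.6361 + 353.2·0.3280 = 1061 pbw
LOI: 201.3·0.01490 + 1486·0.04940 + 353.2·0.001000 + 226.3·0.002000 + 370.0·0.01010 + 254.9·0.2214 = 137.4 pbw
Glass = total batch minus LOI = 2892 − 137.4 = 2754 pbw (equal to the oxide-mass sum)
wt % = 100 × oxide mass / glass mass

Glass mass = 2754 pbw (batch 2892 − LOI 137.4).
Composition: ZrO2 8.605%, ZnO 8.200%, TiO2 13.30%, MgO 24.17%, BaO 7.206%, SiO2 38.52%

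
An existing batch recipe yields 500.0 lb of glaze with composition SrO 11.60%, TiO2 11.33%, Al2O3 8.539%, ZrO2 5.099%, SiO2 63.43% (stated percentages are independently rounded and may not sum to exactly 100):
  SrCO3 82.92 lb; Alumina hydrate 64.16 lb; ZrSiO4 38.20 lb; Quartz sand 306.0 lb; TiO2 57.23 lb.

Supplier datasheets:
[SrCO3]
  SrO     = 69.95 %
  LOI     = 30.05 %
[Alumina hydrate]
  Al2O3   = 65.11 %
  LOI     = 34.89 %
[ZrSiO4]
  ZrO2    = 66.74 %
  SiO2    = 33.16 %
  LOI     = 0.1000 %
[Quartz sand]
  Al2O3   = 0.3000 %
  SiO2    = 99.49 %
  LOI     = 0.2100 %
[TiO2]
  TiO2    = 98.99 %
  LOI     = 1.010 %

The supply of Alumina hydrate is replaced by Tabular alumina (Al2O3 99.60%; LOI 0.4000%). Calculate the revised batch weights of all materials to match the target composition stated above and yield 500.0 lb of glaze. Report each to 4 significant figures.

Revised batch per 500.0 lb glaze:
  SrCO3: 82.92 lb
  Tabular alumina: 41.94 lb
  ZrSiO4: 38.20 lb
  Quartz sand: 306.0 lb
  TiO2: 57.23 lb
Total batch = 526.3 lb; LOI loss = 26.34 lb

Intermediates are shown, rounded to 4 significant digits, at each printed step; the whole derivation maintains full precision throughout — every reported value carries a single rounding — derived quantities, including glass mass, five oxide percentages, the totals, the yield, ignition loss, are recomputed starting from the weights at 500.0 lb of glass at exact precision precisely as stated by question or answer.
Oxide mass targets, per 500.0 lb glaze:
  SrO: 11.60% × 500.0 = 58.00 lb
  TiO2: 11.33% × 500.0 = 56.65 lb
  Al2O3: 8.539% × 500.0 = 42.70 lb
  ZrO2: 5.099% × 500.0 = 25.50 lb
  SiO2: 63.43% × 500.0 = 317.2 lb
Per-oxide balance check working from each reported weight, versus the basis set out (each sum matches its target mass given rounding of the digits):
  SrO: 82.92·0.6995 = 58.00 lb (target 58.00 lb)
  TiO2: 57.23·0.9899 = 56.65 lb (target 56.65 lb)
  Al2O3: 41.94·0.9960 + 306.0·0.003000 = 42.69 lb (target 42.70 lb)
  ZrO2: 38.20·0.6674 = 25.49 lb (target 25.50 lb)
  SiO2: 38.20·0.3316 + 306.0·0.9949 = 317.1 lb (target 317.2 lb)
The glass-mass cross-check: whole batch net of LOI = 499.9 lb (per-oxide target masses sum to 500.0 lb; basis as stated: 500.0 lb — any gap is answer rounding).
Summing the batch: Σ batch = 526.3 lb; LOI removed, Σ of batch·LOI: 26.34 lb; as yield: glass ÷ batch → 94.99%.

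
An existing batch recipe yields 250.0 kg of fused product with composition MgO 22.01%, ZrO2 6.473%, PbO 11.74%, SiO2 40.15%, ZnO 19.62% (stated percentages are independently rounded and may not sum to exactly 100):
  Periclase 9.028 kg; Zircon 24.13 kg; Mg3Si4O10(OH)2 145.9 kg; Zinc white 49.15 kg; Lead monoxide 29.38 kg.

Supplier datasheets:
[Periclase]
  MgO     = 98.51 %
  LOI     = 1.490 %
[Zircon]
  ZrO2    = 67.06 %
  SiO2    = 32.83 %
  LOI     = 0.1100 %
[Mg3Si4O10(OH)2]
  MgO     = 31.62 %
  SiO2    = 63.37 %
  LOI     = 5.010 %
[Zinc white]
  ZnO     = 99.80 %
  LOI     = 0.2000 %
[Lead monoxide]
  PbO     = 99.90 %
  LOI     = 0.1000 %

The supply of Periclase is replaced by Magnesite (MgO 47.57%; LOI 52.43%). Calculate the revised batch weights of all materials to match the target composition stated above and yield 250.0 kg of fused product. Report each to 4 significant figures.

The whole derivation carries exact precision in all steps. Intermediates are displayed, rounded to 4 significant figures, when written out. Each reported number is rounded exactly once; all derived quantities, which include LOI, yield, the totals, the five compositions, net glass mass, are rebuilt in exact precision, as set out in the question or the answer, from the batch weights at 250.0 kg of glass.
Target oxide masses per 250.0 kg fused product:
  MgO: 22.01% × 250.0 = 55.02 kg
  ZrO2: 6.473% × 250.0 = 16.18 kg
  PbO: 11.74% × 250.0 = 29.35 kg
  SiO2: 40.15% × 250.0 = 100.4 kg
  ZnO: 19.62% × 250.0 = 49.05 kg
Verifying the oxide balance applying the batch weights above, for the quoted basis mass (delivered sums recover each target net of answer rounding effects):
  MgO: 18.70·0.4757 + 145.9·0.3162 = 55.03 kg (target 55.02 kg)
  ZrO2: 24.13·0.6706 = 16.18 kg (target 16.18 kg)
  PbO: 29.38·0.9990 = 29.35 kg (target 29.35 kg)
  SiO2: 24.13·0.3283 + 145.9·0.6337 = 100.4 kg (target 100.4 kg)
  ZnO: 49.15·0.9980 = 49.05 kg (target 49.05 kg)
Glass-mass sanity pass: total charge less LOI = 250.0 kg (summing oxide targets gives 250.0 kg; with the basis standing at 250.0 kg — gaps are rounding artifacts).
Whole-batch sum: Σ batch = 267.3 kg; the LOI term Σ batch·LOI equals 17.27 kg; glass ÷ batch gives a yield of 93.54%.

Revised batch per 250.0 kg fused product:
  Magnesite: 18.70 kg
  Zircon: 24.13 kg
  Mg3Si4O10(OH)2: 145.9 kg
  Zinc white: 49.15 kg
  Lead monoxide: 29.38 kg
Total batch = 267.3 kg; LOI loss = 17.27 kg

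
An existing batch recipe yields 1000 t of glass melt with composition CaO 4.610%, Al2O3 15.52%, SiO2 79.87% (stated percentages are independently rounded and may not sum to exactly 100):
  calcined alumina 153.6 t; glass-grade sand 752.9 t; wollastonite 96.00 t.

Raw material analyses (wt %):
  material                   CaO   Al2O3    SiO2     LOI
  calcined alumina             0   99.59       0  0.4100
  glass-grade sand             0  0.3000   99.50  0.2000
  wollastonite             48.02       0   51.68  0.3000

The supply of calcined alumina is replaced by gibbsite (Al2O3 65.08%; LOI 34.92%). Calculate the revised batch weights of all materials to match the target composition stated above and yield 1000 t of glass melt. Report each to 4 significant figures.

Revised batch per 1000 t glass melt:
  gibbsite: 235.0 t
  glass-grade sand: 752.9 t
  wollastonite: 96.00 t
Total batch = 1084 t; LOI loss = 83.86 t

All arithmetic carries full float precision in all steps. Intermediates are displayed rounded to 4 significant digits when written out. Every reported number is rounded just once; derived quantities (the yield, net glass mass, three oxide percentages, the totals, ignition loss) are computed in full precision from the batch weights per 1000 t of glass precisely as stated by question or answer.
Target masses of each oxide per 1000 t glass melt:
  CaO: 4.610% × 1000 = 46.10 t
  Al2O3: 15.52% × 1000 = 155.2 t
  SiO2: 79.87% × 1000 = 798.7 t
Checking each oxide sum on the weights just shown, per the basis as stated (summed amounts equal target values modulo rounding of the values):
  CaO: 96.00·0.4802 = 46.10 t (target 46.10 t)
  Al2O3: 235.0·0.6508 + 752.9·0.003000 = 155.2 t (target 155.2 t)
  SiO2: 752.9·0.9950 + 96.00·0.5168 = 798.7 t (target 798.7 t)
Auditing the glass mass value: Σ batch − LOI loss = 1000 t (oxide target masses add up to 1000 t; stated basis 1000 t — differing by rounding only).
Whole-batch sum: Σ batch = 1084 t; ignition loss, Σ(batch × LOI) = 83.86 t; yield: glass divided by total = 92.26%.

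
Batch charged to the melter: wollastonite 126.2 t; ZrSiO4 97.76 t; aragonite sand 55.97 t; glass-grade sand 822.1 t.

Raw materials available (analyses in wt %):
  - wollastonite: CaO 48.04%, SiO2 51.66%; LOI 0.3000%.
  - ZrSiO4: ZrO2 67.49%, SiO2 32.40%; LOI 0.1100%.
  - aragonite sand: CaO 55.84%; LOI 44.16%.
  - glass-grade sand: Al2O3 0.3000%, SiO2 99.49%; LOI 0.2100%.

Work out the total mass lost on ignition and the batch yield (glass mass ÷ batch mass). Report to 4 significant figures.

LOI loss = 26.93 t; glass = 1075 t; yield = 97.56%

The whole derivation holds full float precision end to end. Mid-chain values are printed rounded to 4 significant digits in the printout; each reported value is rounded just once — the derived quantities (four oxide percentages, the yield, glass mass, LOI, totals) are carried from the weighed amounts for 1075 t of glass at exact precision, as given in the problem or the answer.
Each material's LOI contribution:
  wollastonite: 126.2 × 0.003000 = 0.3786 t
  ZrSiO4: 97.76 × 0.001100 = 0.1075 t
  aragonite sand: 55.97 × 0.4416 = 24.72 t
  glass-grade sand: 822.1 × 0.002100 = 1.726 t
Total LOI = 26.93 t
Glass = batch − LOI = 1102 − 26.93 = 1075 t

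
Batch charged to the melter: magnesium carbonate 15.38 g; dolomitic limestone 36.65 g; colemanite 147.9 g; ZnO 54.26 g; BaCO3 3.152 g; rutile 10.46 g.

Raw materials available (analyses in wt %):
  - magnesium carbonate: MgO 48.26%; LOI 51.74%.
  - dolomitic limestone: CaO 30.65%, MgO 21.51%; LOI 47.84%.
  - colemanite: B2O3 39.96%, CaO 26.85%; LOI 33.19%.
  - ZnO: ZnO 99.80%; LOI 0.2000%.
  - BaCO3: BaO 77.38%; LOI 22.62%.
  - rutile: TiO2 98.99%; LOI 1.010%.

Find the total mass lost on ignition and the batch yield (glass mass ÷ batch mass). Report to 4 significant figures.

LOI loss = 75.51 g; glass = 192.3 g; yield = 71.81%

The intermediate values are printed, with 4-significant-figure rounding, between the steps — all arithmetic keeps full float precision from start to finish; every reported figure takes just one rounding — all derived quantities (yield, the totals, ignition loss, six oxide percentages, net glass mass) are carried from the weighed amounts on 192.3 g of glass in exact precision precisely as stated by either problem or answer.
Material-by-material LOI:
  magnesium carbonate: 15.38 × 0.5174 = 7.958 g
  dolomitic limestone: 36.65 × 0.4784 = 17.53 g
  colemanite: 147.9 × 0.3319 = 49.09 g
  ZnO: 54.26 × 0.002000 = 0.1085 g
  BaCO3: 3.152 × 0.2262 = 0.7130 g
  rutile: 10.46 × 0.01010 = 0.1056 g
Total LOI = 75.51 g
Glass = batch − LOI = 267.8 − 75.51 = 192.3 g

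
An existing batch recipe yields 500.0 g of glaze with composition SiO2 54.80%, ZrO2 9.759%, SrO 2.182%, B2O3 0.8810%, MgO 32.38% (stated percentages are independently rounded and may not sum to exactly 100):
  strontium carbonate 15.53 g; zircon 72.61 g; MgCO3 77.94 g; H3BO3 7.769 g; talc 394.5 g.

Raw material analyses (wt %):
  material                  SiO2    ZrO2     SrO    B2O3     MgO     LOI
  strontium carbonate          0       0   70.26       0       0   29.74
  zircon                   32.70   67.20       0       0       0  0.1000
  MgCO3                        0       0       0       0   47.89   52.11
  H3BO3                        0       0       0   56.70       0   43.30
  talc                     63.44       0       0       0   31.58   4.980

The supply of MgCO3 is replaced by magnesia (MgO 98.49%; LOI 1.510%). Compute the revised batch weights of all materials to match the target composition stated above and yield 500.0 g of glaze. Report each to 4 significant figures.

Revised batch per 500.0 g glaze:
  strontium carbonate: 15.53 g
  zircon: 72.61 g
  magnesia: 37.90 g
  H3BO3: 7.769 g
  talc: 394.5 g
Total batch = 528.3 g; LOI loss = 28.27 g

Working values appear rounded to four significant digits on the page; every computation holds exact precision through the solve; each reported figure takes exactly one rounding — derived quantities are recomputed using the weight values for 500.0 g of glass at full precision (net glass mass, the totals, the five compositions, ignition loss, yield), as given in the problem or the answer.
Target masses of each oxide per 500.0 g glaze:
  SiO2: 54.80% × 500.0 = 274.0 g
  ZrO2: 9.759% × 500.0 = 48.80 g
  SrO: 2.182% × 500.0 = 10.91 g
  B2O3: 0.8810% × 500.0 = 4.405 g
  MgO: 32.38% × 500.0 = 161.9 g
Mass-balance tally per oxide given the weights on record, versus the basis set out (delivered sums recover each target exact up to rounding of places):
  SiO2: 72.61·0.3270 + 394.5·0.6344 = 274.0 g (target 274.0 g)
  ZrO2: 72.61·0.6720 = 48.79 g (target 48.80 g)
  SrO: 15.53·0.7026 = 10.91 g (target 10.91 g)
  B2O3: 7.769·0.5670 = 4.405 g (target 4.405 g)
  MgO: 37.90·0.9849 + 394.5·0.3158 = 161.9 g (target 161.9 g)
Glass mass check: batch Σ − ignition loss = 500.0 g (the targets, summed, come to 500.0 g; the stated basis being 500.0 g — deltas are rounding alone).
Total batch = Σ batch = 528.3 g; LOI removed, Σ of batch·LOI: 28.27 g; yield = glass ÷ total batch = 94.65%.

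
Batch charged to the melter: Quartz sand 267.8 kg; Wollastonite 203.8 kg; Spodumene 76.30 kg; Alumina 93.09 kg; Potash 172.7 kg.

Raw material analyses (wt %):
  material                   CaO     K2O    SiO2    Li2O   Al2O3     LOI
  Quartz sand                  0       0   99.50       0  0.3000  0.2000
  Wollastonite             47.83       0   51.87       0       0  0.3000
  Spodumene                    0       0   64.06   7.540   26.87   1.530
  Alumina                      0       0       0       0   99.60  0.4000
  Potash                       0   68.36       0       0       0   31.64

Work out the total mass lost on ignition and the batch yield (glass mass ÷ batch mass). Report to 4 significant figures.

LOI loss = 57.33 kg; glass = 756.4 kg; yield = 92.95%

Mid-chain values are shown with 4-significant-figure rounding between the steps. All internal work carries exact precision in all steps. Every reported result receives exactly one rounding; derived quantities, including glass mass, LOI, the yield, the five compositions, the totals, are carried from the weighed amounts at 756.4 kg of glass at exact precision, as written in either problem or answer.
Loss on ignition, line by line:
  Quartz sand: 267.8 × 0.002000 = 0.5356 kg
  Wollastonite: 203.8 × 0.003000 = 0.6114 kg
  Spodumene: 76.30 × 0.01530 = 1.167 kg
  Alumina: 93.09 × 0.004000 = 0.3724 kg
  Potash: 172.7 × 0.3164 = 54.64 kg
Total LOI = 57.33 kg
Glass = batch − LOI = 813.7 − 57.33 = 756.4 kg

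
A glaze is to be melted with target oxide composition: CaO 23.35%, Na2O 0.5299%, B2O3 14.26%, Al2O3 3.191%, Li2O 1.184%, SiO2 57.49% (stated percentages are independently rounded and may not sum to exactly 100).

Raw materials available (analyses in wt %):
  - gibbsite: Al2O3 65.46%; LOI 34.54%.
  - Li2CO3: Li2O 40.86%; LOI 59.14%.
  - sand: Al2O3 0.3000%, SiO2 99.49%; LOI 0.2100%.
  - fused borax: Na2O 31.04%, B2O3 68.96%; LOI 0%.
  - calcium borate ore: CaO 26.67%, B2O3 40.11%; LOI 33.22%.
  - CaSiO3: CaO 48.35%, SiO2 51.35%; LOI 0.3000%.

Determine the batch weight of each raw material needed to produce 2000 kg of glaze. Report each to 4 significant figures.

Batch per 2000 kg glaze:
  gibbsite: 93.63 kg
  Li2CO3: 57.95 kg
  sand: 842.9 kg
  fused borax: 34.14 kg
  calcium borate ore: 652.3 kg
  CaSiO3: 606.0 kg
Total batch = 2287 kg; LOI loss = 286.9 kg; yield = 87.46%

All arithmetic keeps full precision end to end; values along the way are shown rounded to four significant figures across the worked steps. Every reported result is rounded a single time — all derived quantities (yield, the six compositions, totals, ignition loss, glass mass) are computed at exact precision from the weighed amounts on 2000 kg of glass as they appear in the problem or answer text.
Oxide mass targets, per 2000 kg glaze:
  CaO: 23.35% × 2000 = 467.0 kg
  Na2O: 0.5299% × 2000 = 10.60 kg
  B2O3: 14.26% × 2000 = 285.2 kg
  Al2O3: 3.191% × 2000 = 63.82 kg
  Li2O: 1.184% × 2000 = 23.68 kg
  SiO2: 57.49% × 2000 = 1150 kg
A balance pass over the oxides, given the weights on record, against the basis in use (summed amounts equal target values given rounding of the digits):
  CaO: 652.3·0.2667 + 606.0·0.4835 = 467.0 kg (target 467.0 kg)
  Na2O: 34.14·0.3104 = 10.60 kg (target 10.60 kg)
  B2O3: 34.14·0.6896 + 652.3·0.4011 = 285.2 kg (target 285.2 kg)
  Al2O3: 93.63·0.6546 + 842.9·0.003000 = 63.82 kg (target 63.82 kg)
  Li2O: 57.95·0.4086 = 23.68 kg (target 23.68 kg)
  SiO2: 842.9·0.9949 + 606.0·0.5135 = 1150 kg (target 1150 kg)
Mass balance on the glass: total charge less LOI = 2000 kg (per-oxide target masses sum to 2000 kg; against the stated basis, 2000 kg — any gap is answer rounding).
Adding the batch up: Σ batch = 2287 kg; LOI loss = Σ batch·LOI = 286.9 kg; yield, glass over the total, = 87.46%.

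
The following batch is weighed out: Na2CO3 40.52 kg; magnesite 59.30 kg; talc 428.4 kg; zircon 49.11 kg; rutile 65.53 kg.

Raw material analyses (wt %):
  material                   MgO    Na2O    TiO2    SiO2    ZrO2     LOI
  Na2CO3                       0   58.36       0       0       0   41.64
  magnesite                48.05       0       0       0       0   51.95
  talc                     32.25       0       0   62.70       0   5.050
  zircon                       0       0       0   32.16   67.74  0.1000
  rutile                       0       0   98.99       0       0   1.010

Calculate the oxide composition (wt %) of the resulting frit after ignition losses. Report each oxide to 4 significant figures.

Glass mass = 572.8 kg (batch 642.9 − LOI 70.02).
Composition: MgO 29.09%, Na2O 4.128%, TiO2 11.32%, SiO2 49.65%, ZrO2 5.807%

Full float precision is carried end to end; values along the way are displayed (rounded to 4 significant figures) on the page; each reported result is rounded exactly once — the derived quantities are carried in full precision (the five compositions, LOI, yield, the totals, net glass mass) from the batch weights on 572.8 kg of glass, as written in question or answer.
Mass of each oxide from the mix:
  MgO: 59.30·0.4805 + 428.4·0.3225 = 166.7 kg
  Na2O: 40.52·0.5836 = 23.65 kg
  TiO2: 65.53·0.9899 = 64.87 kg
  SiO2: 428.4·0.6270 + 49.11·0.3216 = 284.4 kg
  ZrO2: 49.11·0.6774 = 33.27 kg
LOI: 40.52·0.4164 + 59.30·0.5195 + 428.4·0.05050 + 49.11·0.001000 + 65.53·0.01010 = 70.02 kg
Resulting glass, batch − LOI: 642.9 − 70.02 = 572.8 kg (consistent with Σ oxide mass)
percent share: oxide ÷ glass, ×100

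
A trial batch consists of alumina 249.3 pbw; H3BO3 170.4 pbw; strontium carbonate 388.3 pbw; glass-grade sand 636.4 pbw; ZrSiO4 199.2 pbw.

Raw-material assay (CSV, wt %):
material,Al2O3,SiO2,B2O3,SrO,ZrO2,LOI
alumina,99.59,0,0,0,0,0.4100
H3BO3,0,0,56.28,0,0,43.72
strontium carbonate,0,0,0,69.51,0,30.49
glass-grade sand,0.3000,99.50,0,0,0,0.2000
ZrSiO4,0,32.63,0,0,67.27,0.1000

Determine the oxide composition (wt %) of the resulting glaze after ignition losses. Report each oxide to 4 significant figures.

Mid-chain values appear rounded off to 4 significant figures at each printed step. All internal work keeps exact precision from start to finish. Every reported figure is rounded exactly once — the derived quantities are computed from the batch weights for 1448 pbw of glass in exact precision (LOI, net glass mass, yield, five oxide percentages, totals), as written in the problem or answer text.
Per-oxide mass from batch:
  Al2O3: 249.3·0.9959 + 636.4·0.003000 = 250.2 pbw
  SiO2: 636.4·0.9950 + 199.2·0.3263 = 698.2 pbw
  B2O3: 170.4·0.5628 = 95.90 pbw
  SrO: 388.3·0.6951 = 269.9 pbw
  ZrO2: 199.2·0.6727 = 134.0 pbw
LOI: 249.3·0.004100 + 170.4·0.4372 + 388.3·0.3049 + 636.4·0.002000 + 199.2·0.001000 = 195.4 pbw
Glass mass = batch − LOI = 1644 − 195.4 = 1448 pbw (= the summed oxide contributions)
wt %: oxide over glass, times 100

Glass mass = 1448 pbw (batch 1644 − LOI 195.4).
Composition: Al2O3 17.28%, SiO2 48.21%, B2O3 6.622%, SrO 18.64%, ZrO2 9.253%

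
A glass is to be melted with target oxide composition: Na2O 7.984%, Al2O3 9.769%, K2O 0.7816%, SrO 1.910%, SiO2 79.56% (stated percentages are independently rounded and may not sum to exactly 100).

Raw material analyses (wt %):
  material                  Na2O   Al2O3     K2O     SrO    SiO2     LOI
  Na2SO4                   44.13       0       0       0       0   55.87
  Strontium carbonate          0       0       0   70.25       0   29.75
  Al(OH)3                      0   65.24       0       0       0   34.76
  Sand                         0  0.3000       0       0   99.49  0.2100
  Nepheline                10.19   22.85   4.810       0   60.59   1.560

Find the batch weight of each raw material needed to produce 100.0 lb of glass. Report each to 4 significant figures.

Exact precision is maintained throughout. Working values are displayed with 4-significant-figure rounding as written — a single rounding completes each reported number — derived quantities (ignition loss, yield, the five compositions, glass mass, the totals) are re-derived using the weight values at 100.0 lb of glass in exact precision as quoted within the question or the answer.
Oxide-by-oxide targets in 100.0 lb glass:
  Na2O: 7.984% × 100.0 = 7.984 lb
  Al2O3: 9.769% × 100.0 = 9.769 lb
  K2O: 0.7816% × 100.0 = 0.7816 lb
  SrO: 1.910% × 100.0 = 1.910 lb
  SiO2: 79.56% × 100.0 = 79.56 lb
Oxide-by-oxide audit per the reported batch figures, for the quoted basis mass (every target is met by its sum net of answer rounding effects):
  Na2O: 14.34·0.4413 + 16.25·0.1019 = 7.984 lb (target 7.984 lb)
  Al2O3: 8.960·0.6524 + 70.07·0.003000 + 16.25·0.2285 = 9.769 lb (target 9.769 lb)
  K2O: 16.25·0.04810 = 0.7816 lb (target 0.7816 lb)
  SrO: 2.719·0.7025 = 1.910 lb (target 1.910 lb)
  SiO2: 70.07·0.9949 + 16.25·0.6059 = 79.56 lb (target 79.56 lb)
The glass-mass cross-check: Σ batch − LOI loss = 100.0 lb (oxide target masses add up to 100.0 lb; basis as stated: 100.0 lb — a pure rounding effect).
Summing the batch: Σ batch = 112.3 lb; Σ batch·LOI gives LOI loss = 12.34 lb; yield = glass ÷ total batch = 89.02%.

Batch per 100.0 lb glass:
  Na2SO4: 14.34 lb
  Strontium carbonate: 2.719 lb
  Al(OH)3: 8.960 lb
  Sand: 70.07 lb
  Nepheline: 16.25 lb
Total batch = 112.3 lb; LOI loss = 12.34 lb; yield = 89.02%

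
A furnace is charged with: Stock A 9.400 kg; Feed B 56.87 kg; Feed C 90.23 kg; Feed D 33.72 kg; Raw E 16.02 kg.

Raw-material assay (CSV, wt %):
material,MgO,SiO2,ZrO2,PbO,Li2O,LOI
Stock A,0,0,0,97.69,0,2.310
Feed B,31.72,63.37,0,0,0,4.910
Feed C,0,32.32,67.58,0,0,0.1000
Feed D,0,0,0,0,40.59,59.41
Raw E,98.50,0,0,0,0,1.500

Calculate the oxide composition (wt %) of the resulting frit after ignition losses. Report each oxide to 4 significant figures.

Glass mass = 182.9 kg (batch 206.2 − LOI 23.37).
Composition: MgO 18.49%, SiO2 35.65%, ZrO2 33.35%, PbO 5.022%, Li2O 7.485%

All internal work maintains full precision at each step. Intermediates are printed, with 4-significant-digit rounding, as written. Each reported value is rounded only once; all derived quantities are re-derived using the weight values for 182.9 kg of glass at full precision (the totals, net glass mass, five oxide percentages, the yield, LOI) as they appear in either problem or answer.
Delivered oxide masses:
  MgO: 56.87·0.3172 + 16.02·0.9850 = 33.82 kg
  SiO2: 56.87·0.6337 + 90.23·0.3232 = 65.20 kg
  ZrO2: 90.23·0.6758 = 60.98 kg
  PbO: 9.400·0.9769 = 9.183 kg
  Li2O: 33.72·0.4059 = 13.69 kg
LOI: 9.400·0.02310 + 56.87·0.04910 + 90.23·0.001000 + 33.72·0.5941 + 16.02·0.01500 = 23.37 kg
Glass = total batch minus LOI = 206.2 − 23.37 = 182.9 kg (the oxide masses sum to this)
each oxide over glass, ×100, is wt %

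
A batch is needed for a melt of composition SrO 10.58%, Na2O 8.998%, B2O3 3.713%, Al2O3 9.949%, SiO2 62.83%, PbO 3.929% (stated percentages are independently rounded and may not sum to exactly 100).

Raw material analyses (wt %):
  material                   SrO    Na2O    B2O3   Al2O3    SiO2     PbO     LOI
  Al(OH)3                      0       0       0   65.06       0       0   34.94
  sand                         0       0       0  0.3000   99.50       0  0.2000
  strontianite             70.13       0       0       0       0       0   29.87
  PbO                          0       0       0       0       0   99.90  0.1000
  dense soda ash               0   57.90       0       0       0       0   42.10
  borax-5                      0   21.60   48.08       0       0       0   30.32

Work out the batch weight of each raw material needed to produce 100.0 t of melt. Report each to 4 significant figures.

Intermediates are printed (rounded to four significant digits) on the page; the working math runs at exact precision from start to finish; every reported value takes just one rounding — all derived quantities are re-derived from the weighed amounts for 100.0 t of glass in full float precision (totals, yield, the six compositions, LOI, net glass mass) exactly as shown in the question or the answer.
Oxide mass targets, per 100.0 t melt:
  SrO: 10.58% × 100.0 = 10.58 t
  Na2O: 8.998% × 100.0 = 8.998 t
  B2O3: 3.713% × 100.0 = 3.713 t
  Al2O3: 9.949% × 100.0 = 9.949 t
  SiO2: 62.83% × 100.0 = 62.83 t
  PbO: 3.929% × 100.0 = 3.929 t
Mass-balance tally per oxide working from each reported weight, against the basis in use (summed amounts equal target values inside rounding margins):
  SrO: 15.09·0.7013 = 10.58 t (target 10.58 t)
  Na2O: 12.66·0.5790 + 7.723·0.2160 = 8.998 t (target 8.998 t)
  B2O3: 7.723·0.4808 = 3.713 t (target 3.713 t)
  Al2O3: 15.00·0.6506 + 63.15·0.003000 = 9.948 t (target 9.949 t)
  SiO2: 63.15·0.9950 = 62.83 t (target 62.83 t)
  PbO: 3.933·0.9990 = 3.929 t (target 3.929 t)
Glass-mass sanity pass: total charge less LOI = 100.0 t (per-oxide target masses sum to 100.0 t; versus the stated basis of 100.0 t — any gap is answer rounding).
Total batch = Σ batch = 117.6 t; LOI removed, Σ of batch·LOI: 17.55 t; yield, glass over the total, = 85.07%.

Batch per 100.0 t melt:
  Al(OH)3: 15.00 t
  sand: 63.15 t
  strontianite: 15.09 t
  PbO: 3.933 t
  dense soda ash: 12.66 t
  borax-5: 7.723 t
Total batch = 117.6 t; LOI loss = 17.55 t; yield = 85.07%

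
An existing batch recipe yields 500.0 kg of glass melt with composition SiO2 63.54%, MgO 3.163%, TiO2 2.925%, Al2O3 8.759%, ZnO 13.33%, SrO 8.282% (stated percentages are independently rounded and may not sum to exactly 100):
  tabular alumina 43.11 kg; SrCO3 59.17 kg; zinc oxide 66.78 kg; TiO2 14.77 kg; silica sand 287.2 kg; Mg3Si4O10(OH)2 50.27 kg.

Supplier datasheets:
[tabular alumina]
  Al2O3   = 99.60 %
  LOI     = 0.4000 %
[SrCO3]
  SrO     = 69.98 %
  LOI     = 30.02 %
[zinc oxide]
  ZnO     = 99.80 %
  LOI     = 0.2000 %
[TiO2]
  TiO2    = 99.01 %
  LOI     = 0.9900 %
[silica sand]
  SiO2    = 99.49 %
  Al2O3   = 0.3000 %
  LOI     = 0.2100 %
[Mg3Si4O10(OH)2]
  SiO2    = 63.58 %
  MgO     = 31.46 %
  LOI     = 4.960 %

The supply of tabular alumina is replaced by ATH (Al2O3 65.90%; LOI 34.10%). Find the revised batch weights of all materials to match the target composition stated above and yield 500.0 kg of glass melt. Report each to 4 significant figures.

Revised batch per 500.0 kg glass melt:
  ATH: 65.15 kg
  SrCO3: 59.17 kg
  zinc oxide: 66.78 kg
  TiO2: 14.77 kg
  silica sand: 287.2 kg
  Mg3Si4O10(OH)2: 50.27 kg
Total batch = 543.3 kg; LOI loss = 43.36 kg

Each numeric step maintains exact precision at every stage — values along the way are printed rounded to four significant digits as written — each reported number is rounded a single time — derived quantities, including net glass mass, the six compositions, totals, LOI, yield, are computed from the weighed amounts on 500.0 kg of glass in full precision, exactly as printed in question or answer.
Per-oxide target masses for 500.0 kg glass melt:
  SiO2: 63.54% × 500.0 = 317.7 kg
  MgO: 3.163% × 500.0 = 15.82 kg
  TiO2: 2.925% × 500.0 = 14.62 kg
  Al2O3: 8.759% × 500.0 = 43.80 kg
  ZnO: 13.33% × 500.0 = 66.65 kg
  SrO: 8.282% × 500.0 = 41.41 kg
Oxide-by-oxide audit applying the batch weights above, versus the basis set out (sums match the target masses inside rounding margins):
  SiO2: 287.2·0.9949 + 50.27·0.6358 = 317.7 kg (target 317.7 kg)
  MgO: 50.27·0.3146 = 15.81 kg (target 15.82 kg)
  TiO2: 14.77·0.9901 = 14.62 kg (target 14.62 kg)
  Al2O3: 65.15·0.6590 + 287.2·0.003000 = 43.80 kg (target 43.80 kg)
  ZnO: 66.78·0.9980 = 66.65 kg (target 66.65 kg)
  SrO: 59.17·0.6998 = 41.41 kg (target 41.41 kg)
Glass-mass closure: the batch minus its LOI: 500.0 kg (the targets, summed, come to 500.0 kg; versus the stated basis of 500.0 kg — gaps are rounding artifacts).
Adding the batch up: Σ batch = 543.3 kg; LOI loss = Σ batch·LOI = 43.36 kg; glass ÷ batch gives a yield of 92.02%.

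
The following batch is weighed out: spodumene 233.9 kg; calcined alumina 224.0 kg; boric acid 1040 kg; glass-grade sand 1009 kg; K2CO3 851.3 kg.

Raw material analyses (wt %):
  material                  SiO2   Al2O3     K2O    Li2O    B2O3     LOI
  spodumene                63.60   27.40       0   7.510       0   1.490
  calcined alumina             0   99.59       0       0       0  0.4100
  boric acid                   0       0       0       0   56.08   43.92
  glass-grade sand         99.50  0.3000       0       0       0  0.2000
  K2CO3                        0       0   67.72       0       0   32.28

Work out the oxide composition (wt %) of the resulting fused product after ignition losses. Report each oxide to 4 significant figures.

Glass mass = 2620 kg (batch 3358 − LOI 738.0).
Composition: SiO2 43.99%, Al2O3 11.08%, K2O 22.00%, Li2O 0.6704%, B2O3 22.26%

Full float precision is maintained at each step — mid-chain values appear with 4-significant-figure rounding in the printout. Exactly one rounding goes into every reported number; all derived quantities (LOI, totals, yield, glass mass, five oxide percentages) are re-derived starting from the weights per 2620 kg of glass in exact precision exactly as printed in the problem or the answer.
Oxide masses out of the charge:
  SiO2: 233.9·0.6360 + 1009·0.9950 = 1153 kg
  Al2O3: 233.9·0.2740 + 224.0·0.9959 + 1009·0.003000 = 290.2 kg
  K2O: 851.3·0.6772 = 576.5 kg
  Li2O: 233.9·0.07510 = 17.57 kg
  B2O3: 1040·0.5608 = 583.2 kg
LOI: 233.9·0.01490 + 224.0·0.004100 + 1040·0.4392 + 1009·0.002000 + 851.3·0.3228 = 738.0 kg
Glass mass = batch − LOI = 3358 − 738.0 = 2620 kg (equal to the oxide-mass sum)
percent by weight: oxide/glass ×100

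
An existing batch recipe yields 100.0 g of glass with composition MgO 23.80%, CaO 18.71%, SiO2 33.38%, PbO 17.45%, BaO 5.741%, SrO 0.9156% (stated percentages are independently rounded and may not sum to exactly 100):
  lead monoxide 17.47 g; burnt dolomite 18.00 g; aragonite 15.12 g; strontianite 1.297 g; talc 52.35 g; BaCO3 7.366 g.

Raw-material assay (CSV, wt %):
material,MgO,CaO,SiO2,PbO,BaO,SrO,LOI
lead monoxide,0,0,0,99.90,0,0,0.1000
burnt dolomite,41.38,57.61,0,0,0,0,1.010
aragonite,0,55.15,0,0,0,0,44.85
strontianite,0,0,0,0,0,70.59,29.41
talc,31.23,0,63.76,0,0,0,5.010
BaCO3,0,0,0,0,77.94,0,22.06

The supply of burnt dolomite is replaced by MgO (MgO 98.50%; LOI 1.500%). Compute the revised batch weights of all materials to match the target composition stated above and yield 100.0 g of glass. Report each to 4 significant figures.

Revised batch per 100.0 g glass:
  lead monoxide: 17.47 g
  MgO: 7.564 g
  aragonite: 33.93 g
  strontianite: 1.297 g
  talc: 52.35 g
  BaCO3: 7.366 g
Total batch = 120.0 g; LOI loss = 19.98 g

Every computation maintains exact precision at all times — mid-chain values are printed rounded to 4 significant figures as written; exactly one rounding is applied to each reported result. The derived quantities (the totals, LOI, the yield, glass mass, the six compositions) are carried from the batch weights at 100.0 g of glass at exact precision, as they appear in either problem or answer.
Oxide mass targets, per 100.0 g glass:
  MgO: 23.80% × 100.0 = 23.80 g
  CaO: 18.71% × 100.0 = 18.71 g
  SiO2: 33.38% × 100.0 = 33.38 g
  PbO: 17.45% × 100.0 = 17.45 g
  BaO: 5.741% × 100.0 = 5.741 g
  SrO: 0.9156% × 100.0 = 0.9156 g
Verifying the oxide balance using the reported weights, for the quoted basis mass (oxide sums agree with the targets once rounding is allowed for):
  MgO: 7.564·0.9850 + 52.35·0.3123 = 23.80 g (target 23.80 g)
  CaO: 33.93·0.5515 = 18.71 g (target 18.71 g)
  SiO2: 52.35·0.6376 = 33.38 g (target 33.38 g)
  PbO: 17.47·0.9990 = 17.45 g (target 17.45 g)
  BaO: 7.366·0.7794 = 5.741 g (target 5.741 g)
  SrO: 1.297·0.7059 = 0.9156 g (target 0.9156 g)
Glass-mass closure: the batch minus its LOI: 100.0 g (the targets, summed, come to 100.0 g; versus the stated basis of 100.0 g — differing by rounding only).
Whole-batch sum: Σ batch = 120.0 g; Σ batch·LOI gives LOI loss = 19.98 g; glass ÷ batch gives a yield of 83.35%.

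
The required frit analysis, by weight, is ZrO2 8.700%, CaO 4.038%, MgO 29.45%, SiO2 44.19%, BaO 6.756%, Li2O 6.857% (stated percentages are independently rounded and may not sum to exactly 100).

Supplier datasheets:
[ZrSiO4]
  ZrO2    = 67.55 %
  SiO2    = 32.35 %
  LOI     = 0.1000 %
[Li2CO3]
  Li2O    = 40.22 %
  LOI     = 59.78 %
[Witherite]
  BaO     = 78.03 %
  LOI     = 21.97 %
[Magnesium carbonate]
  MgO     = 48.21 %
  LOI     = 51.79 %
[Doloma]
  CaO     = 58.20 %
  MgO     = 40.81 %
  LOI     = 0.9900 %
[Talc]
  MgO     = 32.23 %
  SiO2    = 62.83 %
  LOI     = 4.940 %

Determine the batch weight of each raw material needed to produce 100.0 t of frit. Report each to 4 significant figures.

Each numeric step maintains full float precision at all times; intermediates appear rounded off to 4 significant figures within the worked lines — every reported value is rounded just once — derived quantities are re-derived at exact precision (six oxide percentages, LOI, net glass mass, the yield, the totals) from the weighed amounts at 100.0 t of glass exactly as printed in either problem or answer.
The oxide mass targets at 100.0 t frit:
  ZrO2: 8.700% × 100.0 = 8.700 t
  CaO: 4.038% × 100.0 = 4.038 t
  MgO: 29.45% × 100.0 = 29.45 t
  SiO2: 44.19% × 100.0 = 44.19 t
  BaO: 6.756% × 100.0 = 6.756 t
  Li2O: 6.857% × 100.0 = 6.857 t
Balance tally, oxide-wise, from the weights as reported, for the quoted basis mass (sum by sum, the targets are met within answer rounding):
  ZrO2: 12.88·0.6755 = 8.700 t (target 8.700 t)
  CaO: 6.938·0.5820 = 4.038 t (target 4.038 t)
  MgO: 12.63·0.4821 + 6.938·0.4081 + 63.70·0.3223 = 29.45 t (target 29.45 t)
  SiO2: 12.88·0.3235 + 63.70·0.6283 = 44.19 t (target 44.19 t)
  BaO: 8.658·0.7803 = 6.756 t (target 6.756 t)
  Li2O: 17.05·0.4022 = 6.858 t (target 6.857 t)
Consistency of the glass mass: batch total minus LOI = 99.99 t (oxide target masses add up to 99.99 t; against the stated basis, 100.0 t — rounding explains the deltas).
Total batch = Σ batch = 121.9 t; LOI loss = Σ batch·LOI = 21.86 t; glass ÷ batch gives a yield of 82.06%.

Batch per 100.0 t frit:
  ZrSiO4: 12.88 t
  Li2CO3: 17.05 t
  Witherite: 8.658 t
  Magnesium carbonate: 12.63 t
  Doloma: 6.938 t
  Talc: 63.70 t
Total batch = 121.9 t; LOI loss = 21.86 t; yield = 82.06%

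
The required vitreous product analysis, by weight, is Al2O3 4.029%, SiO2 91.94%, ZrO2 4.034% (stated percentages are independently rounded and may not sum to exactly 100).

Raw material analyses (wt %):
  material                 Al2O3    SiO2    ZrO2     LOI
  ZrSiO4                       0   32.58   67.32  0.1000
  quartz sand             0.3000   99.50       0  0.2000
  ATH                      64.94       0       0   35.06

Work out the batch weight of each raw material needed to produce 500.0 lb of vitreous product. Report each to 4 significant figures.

Batch per 500.0 lb vitreous product:
  ZrSiO4: 29.96 lb
  quartz sand: 452.2 lb
  ATH: 28.93 lb
Total batch = 511.1 lb; LOI loss = 11.08 lb; yield = 97.83%

The whole derivation runs at exact precision from first step to last — intermediates appear (rounded to 4 significant digits) as written. Every reported value is rounded exactly once; derived quantities (the yield, glass mass, the three compositions, the totals, ignition loss) are re-derived starting from the weights for 500.0 lb of glass in full precision, as quoted within question or answer.
Per-oxide target masses for 500.0 lb vitreous product:
  Al2O3: 4.029% × 500.0 = 20.14 lb
  SiO2: 91.94% × 500.0 = 459.7 lb
  ZrO2: 4.034% × 500.0 = 20.17 lb
A balance pass over the oxides, applying the batch weights above, versus the basis set out (each sum matches its target mass inside rounding margins):
  Al2O3: 452.2·0.003000 + 28.93·0.6494 = 20.14 lb (target 20.14 lb)
  SiO2: 29.96·0.3258 + 452.2·0.9950 = 459.7 lb (target 459.7 lb)
  ZrO2: 29.96·0.6732 = 20.17 lb (target 20.17 lb)
Consistency of the glass mass: batch total minus LOI = 500.0 lb (summing oxide targets gives 500.0 lb; with the basis standing at 500.0 lb — gaps are rounding artifacts).
Batch grand total — Σ batch = 511.1 lb; LOI loss = Σ batch·LOI = 11.08 lb; yield, glass over the total, = 97.83%.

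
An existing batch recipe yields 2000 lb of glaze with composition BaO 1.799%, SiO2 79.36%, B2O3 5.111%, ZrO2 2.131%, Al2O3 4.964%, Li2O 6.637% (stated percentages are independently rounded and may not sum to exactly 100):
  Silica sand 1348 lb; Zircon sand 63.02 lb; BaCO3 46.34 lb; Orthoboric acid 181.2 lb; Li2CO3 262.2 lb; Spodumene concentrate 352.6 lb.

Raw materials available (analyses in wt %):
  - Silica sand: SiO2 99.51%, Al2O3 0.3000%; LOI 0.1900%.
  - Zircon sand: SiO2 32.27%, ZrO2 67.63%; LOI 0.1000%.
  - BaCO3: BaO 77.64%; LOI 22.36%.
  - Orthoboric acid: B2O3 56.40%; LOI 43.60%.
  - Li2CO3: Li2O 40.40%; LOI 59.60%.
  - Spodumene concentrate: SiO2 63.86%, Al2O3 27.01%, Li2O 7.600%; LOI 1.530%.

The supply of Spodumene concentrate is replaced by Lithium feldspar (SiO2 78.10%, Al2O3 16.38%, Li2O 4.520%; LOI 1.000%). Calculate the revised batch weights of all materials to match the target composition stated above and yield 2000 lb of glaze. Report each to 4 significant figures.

All internal work carries full float precision in all steps — working values appear rounded to 4 significant digits as written — every reported value is rounded once only — the derived quantities (the yield, the six compositions, ignition loss, glass mass, the totals) are computed at exact precision from the weighed amounts on 2000 lb of glass as set out in the problem or answer text.
Target oxide masses per 2000 lb glaze:
  BaO: 1.799% × 2000 = 35.98 lb
  SiO2: 79.36% × 2000 = 1587 lb
  B2O3: 5.111% × 2000 = 102.2 lb
  ZrO2: 2.131% × 2000 = 42.62 lb
  Al2O3: 4.964% × 2000 = 99.28 lb
  Li2O: 6.637% × 2000 = 132.7 lb
Oxide-by-oxide audit on the weights just shown, under the basis named above (delivered sums recover each target inside rounding margins):
  BaO: 46.34·0.7764 = 35.98 lb (target 35.98 lb)
  SiO2: 1115·0.9951 + 63.02·0.3227 + 585.7·0.7810 = 1587 lb (target 1587 lb)
  B2O3: 181.2·0.5640 = 102.2 lb (target 102.2 lb)
  ZrO2: 63.02·0.6763 = 42.62 lb (target 42.62 lb)
  Al2O3: 1115·0.003000 + 585.7·0.1638 = 99.28 lb (target 99.28 lb)
  Li2O: 263.0·0.4040 + 585.7·0.04520 = 132.7 lb (target 132.7 lb)
Glass mass check: batch Σ − ignition loss = 2000 lb (summing oxide targets gives 2000 lb; the stated basis being 2000 lb — deltas are rounding alone).
Total batch = Σ batch = 2254 lb; LOI loss = Σ batch·LOI = 254.2 lb; yield, glass over the total, = 88.73%.

Revised batch per 2000 lb glaze:
  Silica sand: 1115 lb
  Zircon sand: 63.02 lb
  BaCO3: 46.34 lb
  Orthoboric acid: 181.2 lb
  Li2CO3: 263.0 lb
  Lithium feldspar: 585.7 lb
Total batch = 2254 lb; LOI loss = 254.2 lb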